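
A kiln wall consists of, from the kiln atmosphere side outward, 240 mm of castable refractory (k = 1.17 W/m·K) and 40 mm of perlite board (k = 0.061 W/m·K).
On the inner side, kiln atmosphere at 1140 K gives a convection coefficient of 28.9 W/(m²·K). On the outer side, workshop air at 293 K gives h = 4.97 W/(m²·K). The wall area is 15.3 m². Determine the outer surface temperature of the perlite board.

T ≈ 448 K

Treating each layer as a thermal resistance in series:
R_inner film = 1/(h_i·A) = 1/(28.9×15.3) = 0.002262 K/W
R_castable refractory = L/(kA) = 0.24/(1.17×15.3) = 0.01341 K/W
R_perlite board = L/(kA) = 0.04/(0.061×15.3) = 0.04286 K/W
R_outer film = 1/(h_o·A) = 1/(4.97×15.3) = 0.01315 K/W
R_total = 0.07168 K/W;  Q = ΔT/R_total = 847/0.07168 = 11820 W
T_interface = T_inner − Q·ΣR(inner→interface) = 1140 − 11800×0.05853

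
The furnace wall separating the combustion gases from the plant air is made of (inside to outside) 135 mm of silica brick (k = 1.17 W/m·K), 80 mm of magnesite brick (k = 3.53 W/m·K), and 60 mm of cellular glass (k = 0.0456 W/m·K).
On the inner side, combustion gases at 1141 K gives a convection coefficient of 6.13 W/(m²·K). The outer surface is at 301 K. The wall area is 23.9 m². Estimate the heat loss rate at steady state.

Using the resistance-network approach (series):
R_inner film = 1/(h_i·A) = 1/(6.13×23.9) = 0.006826 K/W
R_silica brick = L/(kA) = 0.135/(1.17×23.9) = 0.004828 K/W
R_magnesite brick = L/(kA) = 0.08/(3.53×23.9) = 9.482×10^-4 K/W
R_cellular glass = L/(kA) = 0.06/(0.0456×23.9) = 0.05505 K/W
R_total = 0.06766 K/W
Q = ΔT / R_total = 840 / 0.06766

Q ≈ 12400 W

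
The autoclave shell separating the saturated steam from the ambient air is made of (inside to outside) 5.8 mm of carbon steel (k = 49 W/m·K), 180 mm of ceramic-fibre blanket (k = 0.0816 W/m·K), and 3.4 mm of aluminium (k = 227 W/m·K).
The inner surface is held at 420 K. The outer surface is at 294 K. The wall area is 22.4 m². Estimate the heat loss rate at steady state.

Q ≈ 1280 W

Thermal resistances in series:
R_carbon steel = L/(kA) = 0.0058/(49×22.4) = 5.284×10^-6 K/W
R_ceramic-fibre blanket = L/(kA) = 0.18/(0.0816×22.4) = 0.09848 K/W
R_aluminium = L/(kA) = 0.0034/(227×22.4) = 6.687×10^-7 K/W
R_total = 0.09848 K/W
Q = ΔT / R_total = 126 / 0.09848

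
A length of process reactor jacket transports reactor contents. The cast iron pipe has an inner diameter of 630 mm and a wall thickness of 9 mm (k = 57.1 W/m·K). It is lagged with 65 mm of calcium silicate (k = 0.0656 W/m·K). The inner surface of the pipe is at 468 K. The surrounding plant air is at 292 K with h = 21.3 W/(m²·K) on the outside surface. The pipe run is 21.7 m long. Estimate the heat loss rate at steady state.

Q ≈ 8250 W

For a radial system each layer contributes R = ln(r_out/r_in)/(2πkL); films add R = 1/(hA).
R_cast iron pipe wall = ln(324/315)/(2π×57.1×21.7) = 3.618×10^-6 K/W
R_calcium silicate = ln(389/324)/(2π×0.0656×21.7) = 0.02044 K/W
R_outer film = 1/(h_o·2πr_oL) = 1/(21.3×2π×0.389×21.7) = 8.852×10^-4 K/W
R_total = 0.02133 K/W
Q = ΔT/R_total = 176/0.02133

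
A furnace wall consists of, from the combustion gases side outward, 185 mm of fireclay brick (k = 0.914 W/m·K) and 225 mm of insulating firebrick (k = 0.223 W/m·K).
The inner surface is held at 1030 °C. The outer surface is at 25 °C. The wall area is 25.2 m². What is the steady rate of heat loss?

Treating each layer as a thermal resistance in series:
R_fireclay brick = L/(kA) = 0.185/(0.914×25.2) = 0.008032 K/W
R_insulating firebrick = L/(kA) = 0.225/(0.223×25.2) = 0.04004 K/W
R_total = 0.04807 K/W
Q = ΔT / R_total = 1005 / 0.04807

Q ≈ 20900 W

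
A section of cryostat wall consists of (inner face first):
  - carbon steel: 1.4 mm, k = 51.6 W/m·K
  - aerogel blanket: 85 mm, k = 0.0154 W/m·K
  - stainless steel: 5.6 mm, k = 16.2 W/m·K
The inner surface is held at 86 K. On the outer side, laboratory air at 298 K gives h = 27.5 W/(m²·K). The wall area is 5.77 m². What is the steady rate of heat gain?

Q ≈ 220 W

Treating each layer as a thermal resistance in series:
R_carbon steel = L/(kA) = 0.0014/(51.6×5.77) = 4.702×10^-6 K/W
R_aerogel blanket = L/(kA) = 0.085/(0.0154×5.77) = 0.9566 K/W
R_stainless steel = L/(kA) = 0.0056/(16.2×5.77) = 5.991×10^-5 K/W
R_outer film = 1/(h_o·A) = 1/(27.5×5.77) = 0.006302 K/W
R_total = 0.9629 K/W
Q = ΔT / R_total = 212 / 0.9629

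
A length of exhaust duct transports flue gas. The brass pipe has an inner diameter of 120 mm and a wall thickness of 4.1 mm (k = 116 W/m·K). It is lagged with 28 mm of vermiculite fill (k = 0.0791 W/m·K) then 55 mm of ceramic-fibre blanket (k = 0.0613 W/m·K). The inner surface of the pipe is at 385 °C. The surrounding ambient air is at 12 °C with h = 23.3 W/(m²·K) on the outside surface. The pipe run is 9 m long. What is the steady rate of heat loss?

Radial resistances (cylindrical: R_cond = ln(r_o/r_i)/(2πkL), R_conv = 1/(h·2πrL)):
R_brass pipe wall = ln(64.1/60)/(2π×116×9) = 1.008×10^-5 K/W
R_vermiculite fill = ln(92.1/64.1)/(2π×0.0791×9) = 0.08103 K/W
R_ceramic-fibre blanket = ln(147.1/92.1)/(2π×0.0613×9) = 0.1351 K/W
R_outer film = 1/(h_o·2πr_oL) = 1/(23.3×2π×0.1471×9) = 0.00516 K/W
R_total = 0.2213 K/W
Q = ΔT/R_total = 373/0.2213

Q ≈ 1690 W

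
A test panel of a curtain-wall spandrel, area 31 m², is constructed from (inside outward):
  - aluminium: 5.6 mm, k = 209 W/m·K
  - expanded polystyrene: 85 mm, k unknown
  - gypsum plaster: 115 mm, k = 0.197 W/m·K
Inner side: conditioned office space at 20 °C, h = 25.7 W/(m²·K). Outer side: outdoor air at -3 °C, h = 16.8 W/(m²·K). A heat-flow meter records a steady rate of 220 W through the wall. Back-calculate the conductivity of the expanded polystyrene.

k ≈ 0.0332 W/(m·K)

Treating each layer as a thermal resistance in series:
R_inner film = 1/(h_i·A) = 1/(25.7×31) = 0.001255 K/W
R_aluminium = L/(kA) = 0.0056/(209×31) = 8.643×10^-7 K/W
R_gypsum plaster = L/(kA) = 0.115/(0.197×31) = 0.01883 K/W
R_outer film = 1/(h_o·A) = 1/(16.8×31) = 0.00192 K/W
Sum of known resistances R_other = 0.02201 K/W
Total R = ΔT/Q = 23/220 = 0.1045 K/W
R_expanded polystyrene = R_total − R_other = 0.08254 K/W
k = L/(R·A) = 0.085/(0.08254×31)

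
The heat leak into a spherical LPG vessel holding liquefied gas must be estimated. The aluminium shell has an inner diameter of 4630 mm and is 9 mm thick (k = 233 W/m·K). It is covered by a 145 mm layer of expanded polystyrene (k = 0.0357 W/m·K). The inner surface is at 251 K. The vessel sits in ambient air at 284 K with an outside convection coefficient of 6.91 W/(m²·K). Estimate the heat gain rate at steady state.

Spherical conduction: R = (1/r_in − 1/r_out)/(4πk) per layer; series-sum.
R_aluminium shell = (1/2.315 − 1/2.324)/(4π×233) = 5.713×10^-7 K/W
R_expanded polystyrene = (1/2.324 − 1/2.469)/(4π×0.0357) = 0.05633 K/W
R_outer film = 1/(h·4πr_o²) = 1/(6.91×4π×2.469²) = 0.001889 K/W
R_total = 0.05822 K/W
Q = ΔT/R_total = 33/0.05822

Q ≈ 567 W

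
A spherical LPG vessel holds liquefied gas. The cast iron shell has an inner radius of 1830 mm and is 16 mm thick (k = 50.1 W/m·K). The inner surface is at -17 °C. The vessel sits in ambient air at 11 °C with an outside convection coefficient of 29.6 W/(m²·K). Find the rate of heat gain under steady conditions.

Q ≈ 35200 W

Spherical conduction: R = (1/r_in − 1/r_out)/(4πk) per layer; series-sum.
R_cast iron shell = (1/1.83 − 1/1.846)/(4π×50.1) = 7.523×10^-6 K/W
R_outer film = 1/(h·4πr_o²) = 1/(29.6×4π×1.846²) = 7.889×10^-4 K/W
R_total = 7.964×10^-4 K/W
Q = ΔT/R_total = 28/7.964×10^-4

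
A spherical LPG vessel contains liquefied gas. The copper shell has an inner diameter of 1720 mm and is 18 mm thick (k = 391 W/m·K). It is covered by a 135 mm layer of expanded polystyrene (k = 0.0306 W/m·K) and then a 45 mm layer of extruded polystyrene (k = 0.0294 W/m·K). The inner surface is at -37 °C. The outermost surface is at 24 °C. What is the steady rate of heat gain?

Radial (spherical) resistances in series:
R_copper shell = (1/0.86 − 1/0.878)/(4π×391) = 4.852×10^-6 K/W
R_expanded polystyrene = (1/0.878 − 1/1.013)/(4π×0.0306) = 0.3947 K/W
R_extruded polystyrene = (1/1.013 − 1/1.058)/(4π×0.0294) = 0.1136 K/W
R_total = 0.5084 K/W
Q = ΔT/R_total = 61/0.5084

Q ≈ 120 W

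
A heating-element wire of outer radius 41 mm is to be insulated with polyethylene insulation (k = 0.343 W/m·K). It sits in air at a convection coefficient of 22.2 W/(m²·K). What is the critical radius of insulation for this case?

r_cr ≈ 15.5 mm

For a cylinder r_cr = k/h = 0.343/22.2
r_cr = 15.5 mm; since the bare radius (41 mm) is above r_cr, any added insulation will reduce heat loss.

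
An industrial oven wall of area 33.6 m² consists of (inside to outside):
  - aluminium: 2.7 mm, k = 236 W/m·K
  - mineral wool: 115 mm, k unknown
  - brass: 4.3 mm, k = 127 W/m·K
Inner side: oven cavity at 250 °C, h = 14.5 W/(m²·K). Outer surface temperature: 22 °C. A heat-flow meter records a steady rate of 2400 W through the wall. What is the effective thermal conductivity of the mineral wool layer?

Using the resistance-network approach (series):
R_inner film = 1/(h_i·A) = 1/(14.5×33.6) = 0.002053 K/W
R_aluminium = L/(kA) = 0.0027/(236×33.6) = 3.405×10^-7 K/W
R_brass = L/(kA) = 0.0043/(127×33.6) = 1.008×10^-6 K/W
Sum of known resistances R_other = 0.002054 K/W
Total R = ΔT/Q = 228/2400 = 0.095 K/W
R_mineral wool = R_total − R_other = 0.09295 K/W
k = L/(R·A) = 0.115/(0.09295×33.6)

k ≈ 0.0368 W/(m·K)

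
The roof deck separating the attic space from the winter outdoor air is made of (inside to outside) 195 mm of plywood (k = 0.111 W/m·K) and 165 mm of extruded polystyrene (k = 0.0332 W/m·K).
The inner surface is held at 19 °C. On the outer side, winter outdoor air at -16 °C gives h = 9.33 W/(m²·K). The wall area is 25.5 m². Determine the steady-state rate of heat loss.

Q ≈ 131 W

Treating each layer as a thermal resistance in series:
R_plywood = L/(kA) = 0.195/(0.111×25.5) = 0.06889 K/W
R_extruded polystyrene = L/(kA) = 0.165/(0.0332×25.5) = 0.1949 K/W
R_outer film = 1/(h_o·A) = 1/(9.33×25.5) = 0.004203 K/W
R_total = 0.268 K/W
Q = ΔT / R_total = 35 / 0.268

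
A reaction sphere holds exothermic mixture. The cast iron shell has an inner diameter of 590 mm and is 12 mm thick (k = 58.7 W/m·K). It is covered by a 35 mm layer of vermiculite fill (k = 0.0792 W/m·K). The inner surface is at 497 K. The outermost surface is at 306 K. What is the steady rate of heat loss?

Q ≈ 570 W

For a spherical shell R = (1/r₁ − 1/r₂)/(4πk); film R = 1/(h·4πr²). In series:
R_cast iron shell = (1/0.295 − 1/0.307)/(4π×58.7) = 1.796×10^-4 K/W
R_vermiculite fill = (1/0.307 − 1/0.342)/(4π×0.0792) = 0.3349 K/W
R_total = 0.3351 K/W
Q = ΔT/R_total = 191/0.3351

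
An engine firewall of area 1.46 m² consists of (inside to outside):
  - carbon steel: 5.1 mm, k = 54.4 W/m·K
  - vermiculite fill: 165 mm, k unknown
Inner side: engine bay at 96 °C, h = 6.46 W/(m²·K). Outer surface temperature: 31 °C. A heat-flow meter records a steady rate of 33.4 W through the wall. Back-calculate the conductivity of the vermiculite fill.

Thermal resistances in series:
R_inner film = 1/(h_i·A) = 1/(6.46×1.46) = 0.106 K/W
R_carbon steel = L/(kA) = 0.0051/(54.4×1.46) = 6.421×10^-5 K/W
Sum of known resistances R_other = 0.1061 K/W
Total R = ΔT/Q = 65/33.4 = 1.946 K/W
R_vermiculite fill = R_total − R_other = 1.84 K/W
k = L/(R·A) = 0.165/(1.84×1.46)

k ≈ 0.0614 W/(m·K)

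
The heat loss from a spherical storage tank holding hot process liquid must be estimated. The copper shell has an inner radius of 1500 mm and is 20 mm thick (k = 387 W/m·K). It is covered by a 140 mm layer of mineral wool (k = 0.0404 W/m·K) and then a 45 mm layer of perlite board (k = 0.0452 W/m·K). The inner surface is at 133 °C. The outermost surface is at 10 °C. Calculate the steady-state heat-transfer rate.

Q ≈ 896 W

Spherical conduction: R = (1/r_in − 1/r_out)/(4πk) per layer; series-sum.
R_copper shell = (1/1.5 − 1/1.52)/(4π×387) = 1.804×10^-6 K/W
R_mineral wool = (1/1.52 − 1/1.66)/(4π×0.0404) = 0.1093 K/W
R_perlite board = (1/1.66 − 1/1.705)/(4π×0.0452) = 0.02799 K/W
R_total = 0.1373 K/W
Q = ΔT/R_total = 123/0.1373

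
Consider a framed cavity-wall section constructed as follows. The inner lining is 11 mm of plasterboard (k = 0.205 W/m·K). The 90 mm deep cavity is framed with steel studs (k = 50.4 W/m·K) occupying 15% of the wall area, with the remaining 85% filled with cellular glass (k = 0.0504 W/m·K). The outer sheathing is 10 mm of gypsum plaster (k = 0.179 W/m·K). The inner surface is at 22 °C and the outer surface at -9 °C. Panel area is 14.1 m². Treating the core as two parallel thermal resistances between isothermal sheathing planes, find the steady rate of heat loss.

Q ≈ 3600 W

Sheathing layers in series; stud and cavity paths in parallel between them.
R_inner = 0.011/(0.205×14.1) = 0.003806 K/W
R_stud  = 0.09/(50.4×0.15×14.1) = 8.443×10^-4 K/W
R_cav   = 0.09/(0.0504×0.85×14.1) = 0.149 K/W
1/R_core = 1/R_stud + 1/R_cav → R_core = 8.396×10^-4 K/W
R_outer = 0.01/(0.179×14.1) = 0.003962 K/W
R_total = 0.008607 K/W
Q = ΔT/R_total = 31/0.008607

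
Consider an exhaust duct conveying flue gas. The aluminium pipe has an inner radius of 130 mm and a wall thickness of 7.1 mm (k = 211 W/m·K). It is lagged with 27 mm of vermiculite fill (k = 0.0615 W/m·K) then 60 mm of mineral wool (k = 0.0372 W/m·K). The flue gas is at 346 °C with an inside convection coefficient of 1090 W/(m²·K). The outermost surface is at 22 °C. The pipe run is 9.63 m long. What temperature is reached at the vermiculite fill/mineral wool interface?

For a radial system each layer contributes R = ln(r_out/r_in)/(2πkL); films add R = 1/(hA).
R_inner film = 1/(h_i·2πr₁L) = 1/(1090×2π×0.13×9.63) = 1.166×10^-4 K/W
R_aluminium pipe wall = ln(137.1/130)/(2π×211×9.63) = 4.165×10^-6 K/W
R_vermiculite fill = ln(164.1/137.1)/(2π×0.0615×9.63) = 0.04831 K/W
R_mineral wool = ln(224.1/164.1)/(2π×0.0372×9.63) = 0.1384 K/W
R_total = 0.1869 K/W
Q = ΔT/R_total = 324/0.1869
Q = 1730 W
T_interface = T_inner − Q·ΣR(inner→interface) = 346 − 1730×0.04843

T ≈ 262 °C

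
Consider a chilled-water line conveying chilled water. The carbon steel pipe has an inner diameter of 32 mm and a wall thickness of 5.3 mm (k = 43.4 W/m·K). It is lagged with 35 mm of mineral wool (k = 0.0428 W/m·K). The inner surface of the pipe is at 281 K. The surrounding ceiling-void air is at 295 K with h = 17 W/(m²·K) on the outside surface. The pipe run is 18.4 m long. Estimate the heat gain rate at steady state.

Per-layer cylindrical resistances, series-summed:
R_carbon steel pipe wall = ln(21.3/16)/(2π×43.4×18.4) = 5.702×10^-5 K/W
R_mineral wool = ln(56.3/21.3)/(2π×0.0428×18.4) = 0.1964 K/W
R_outer film = 1/(h_o·2πr_oL) = 1/(17×2π×0.0563×18.4) = 0.009037 K/W
R_total = 0.2055 K/W
Q = ΔT/R_total = 14/0.2055

Q ≈ 68.1 W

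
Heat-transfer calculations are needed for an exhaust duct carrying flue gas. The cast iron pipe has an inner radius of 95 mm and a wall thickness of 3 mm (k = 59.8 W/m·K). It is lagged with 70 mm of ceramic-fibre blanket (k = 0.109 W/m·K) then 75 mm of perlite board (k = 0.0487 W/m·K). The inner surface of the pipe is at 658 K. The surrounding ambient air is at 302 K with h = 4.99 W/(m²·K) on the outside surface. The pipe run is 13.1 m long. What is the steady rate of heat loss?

Radial resistances (cylindrical: R_cond = ln(r_o/r_i)/(2πkL), R_conv = 1/(h·2πrL)):
R_cast iron pipe wall = ln(98/95)/(2π×59.8×13.1) = 6.317×10^-6 K/W
R_ceramic-fibre blanket = ln(168/98)/(2π×0.109×13.1) = 0.06008 K/W
R_perlite board = ln(243/168)/(2π×0.0487×13.1) = 0.09208 K/W
R_outer film = 1/(h_o·2πr_oL) = 1/(4.99×2π×0.243×13.1) = 0.01002 K/W
R_total = 0.1622 K/W
Q = ΔT/R_total = 356/0.1622

Q ≈ 2200 W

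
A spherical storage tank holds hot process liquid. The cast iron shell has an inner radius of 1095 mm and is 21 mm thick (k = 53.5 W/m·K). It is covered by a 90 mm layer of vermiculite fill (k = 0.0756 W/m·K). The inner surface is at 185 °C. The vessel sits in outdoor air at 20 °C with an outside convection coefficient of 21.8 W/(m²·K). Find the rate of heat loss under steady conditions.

Q ≈ 2260 W

Each spherical layer contributes R = (1/r_i − 1/r_o)/(4πk):
R_cast iron shell = (1/1.095 − 1/1.116)/(4π×53.5) = 2.556×10^-5 K/W
R_vermiculite fill = (1/1.116 − 1/1.206)/(4π×0.0756) = 0.07039 K/W
R_outer film = 1/(h·4πr_o²) = 1/(21.8×4π×1.206²) = 0.00251 K/W
R_total = 0.07292 K/W
Q = ΔT/R_total = 165/0.07292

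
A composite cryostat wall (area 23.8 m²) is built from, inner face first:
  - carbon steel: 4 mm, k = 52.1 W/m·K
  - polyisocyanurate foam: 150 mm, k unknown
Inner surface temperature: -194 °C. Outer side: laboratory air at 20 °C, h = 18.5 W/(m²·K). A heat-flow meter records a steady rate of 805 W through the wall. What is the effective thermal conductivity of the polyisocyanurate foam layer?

Series thermal resistances:
R_carbon steel = L/(kA) = 0.004/(52.1×23.8) = 3.226×10^-6 K/W
R_outer film = 1/(h_o·A) = 1/(18.5×23.8) = 0.002271 K/W
Sum of known resistances R_other = 0.002274 K/W
Total R = ΔT/Q = 214/805 = 0.2658 K/W
R_polyisocyanurate foam = R_total − R_other = 0.2636 K/W
k = L/(R·A) = 0.15/(0.2636×23.8)

k ≈ 0.0239 W/(m·K)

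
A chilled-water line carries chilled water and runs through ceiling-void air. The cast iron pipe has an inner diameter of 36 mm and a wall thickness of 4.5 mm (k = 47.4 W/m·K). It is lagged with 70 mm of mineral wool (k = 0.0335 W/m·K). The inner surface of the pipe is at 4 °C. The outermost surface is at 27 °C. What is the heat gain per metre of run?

q′ ≈ 3.42 W/m

Cylindrical conduction, so R = ln(r₂/r₁)/(2πkL) per layer, in series:
R_cast iron pipe wall = ln(22.5/18)/(2π×47.4×1) = 7.492×10^-4 K/W
R_mineral wool = ln(92.5/22.5)/(2π×0.0335×1) = 6.716 K/W
R_total = 6.717 K/W
Q = ΔT/R_total = 23/6.717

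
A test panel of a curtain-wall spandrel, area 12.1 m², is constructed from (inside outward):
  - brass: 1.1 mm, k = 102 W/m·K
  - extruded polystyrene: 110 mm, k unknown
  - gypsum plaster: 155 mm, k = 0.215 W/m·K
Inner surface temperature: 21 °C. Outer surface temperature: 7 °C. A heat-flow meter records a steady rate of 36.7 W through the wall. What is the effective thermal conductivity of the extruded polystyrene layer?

k ≈ 0.0282 W/(m·K)

Using the resistance-network approach (series):
R_brass = L/(kA) = 0.0011/(102×12.1) = 8.913×10^-7 K/W
R_gypsum plaster = L/(kA) = 0.155/(0.215×12.1) = 0.05958 K/W
Sum of known resistances R_other = 0.05958 K/W
Total R = ΔT/Q = 14/36.7 = 0.3815 K/W
R_extruded polystyrene = R_total − R_other = 0.3219 K/W
k = L/(R·A) = 0.11/(0.3219×12.1)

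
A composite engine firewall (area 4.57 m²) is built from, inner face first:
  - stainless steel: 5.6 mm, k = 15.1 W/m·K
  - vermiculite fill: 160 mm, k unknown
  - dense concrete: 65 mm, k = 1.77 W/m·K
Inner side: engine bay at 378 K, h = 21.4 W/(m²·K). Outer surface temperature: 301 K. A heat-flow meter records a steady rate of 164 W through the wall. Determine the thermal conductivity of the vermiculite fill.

Thermal resistances in series:
R_inner film = 1/(h_i·A) = 1/(21.4×4.57) = 0.01023 K/W
R_stainless steel = L/(kA) = 0.0056/(15.1×4.57) = 8.115×10^-5 K/W
R_dense concrete = L/(kA) = 0.065/(1.77×4.57) = 0.008036 K/W
Sum of known resistances R_other = 0.01834 K/W
Total R = ΔT/Q = 77/164 = 0.4695 K/W
R_vermiculite fill = R_total − R_other = 0.4512 K/W
k = L/(R·A) = 0.16/(0.4512×4.57)

k ≈ 0.0776 W/(m·K)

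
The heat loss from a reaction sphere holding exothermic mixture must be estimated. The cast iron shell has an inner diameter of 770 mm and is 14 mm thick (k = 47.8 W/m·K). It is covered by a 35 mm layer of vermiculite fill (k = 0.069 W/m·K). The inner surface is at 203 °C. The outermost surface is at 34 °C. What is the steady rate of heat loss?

Radial (spherical) resistances in series:
R_cast iron shell = (1/0.385 − 1/0.399)/(4π×47.8) = 1.517×10^-4 K/W
R_vermiculite fill = (1/0.399 − 1/0.434)/(4π×0.069) = 0.2331 K/W
R_total = 0.2333 K/W
Q = ΔT/R_total = 169/0.2333

Q ≈ 725 W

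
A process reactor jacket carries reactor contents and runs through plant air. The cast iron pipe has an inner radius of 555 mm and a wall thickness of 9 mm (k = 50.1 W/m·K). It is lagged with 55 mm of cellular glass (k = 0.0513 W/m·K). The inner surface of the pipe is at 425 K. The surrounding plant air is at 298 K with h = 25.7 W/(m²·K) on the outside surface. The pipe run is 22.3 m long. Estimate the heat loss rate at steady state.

Q ≈ 9480 W

Radial resistances (cylindrical: R_cond = ln(r_o/r_i)/(2πkL), R_conv = 1/(h·2πrL)):
R_cast iron pipe wall = ln(564/555)/(2π×50.1×22.3) = 2.292×10^-6 K/W
R_cellular glass = ln(619/564)/(2π×0.0513×22.3) = 0.01295 K/W
R_outer film = 1/(h_o·2πr_oL) = 1/(25.7×2π×0.619×22.3) = 4.486×10^-4 K/W
R_total = 0.0134 K/W
Q = ΔT/R_total = 127/0.0134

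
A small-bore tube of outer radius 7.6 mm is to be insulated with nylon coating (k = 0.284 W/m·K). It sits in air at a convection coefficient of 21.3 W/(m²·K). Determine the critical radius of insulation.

r_cr ≈ 13.3 mm

For a cylinder r_cr = k/h = 0.284/21.3
r_cr = 13.3 mm; since the bare radius (7.6 mm) is below r_cr, adding a thin layer of insulation will *increase* heat loss.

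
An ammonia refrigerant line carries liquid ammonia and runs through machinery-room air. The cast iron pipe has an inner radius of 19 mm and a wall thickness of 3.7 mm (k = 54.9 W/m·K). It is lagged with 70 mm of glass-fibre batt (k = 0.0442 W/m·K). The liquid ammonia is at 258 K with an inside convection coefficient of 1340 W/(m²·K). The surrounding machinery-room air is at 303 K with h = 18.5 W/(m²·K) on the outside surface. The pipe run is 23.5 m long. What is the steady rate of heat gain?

Q ≈ 205 W

Radial resistances (cylindrical: R_cond = ln(r_o/r_i)/(2πkL), R_conv = 1/(h·2πrL)):
R_inner film = 1/(h_i·2πr₁L) = 1/(1340×2π×0.019×23.5) = 2.66×10^-4 K/W
R_cast iron pipe wall = ln(22.7/19)/(2π×54.9×23.5) = 2.195×10^-5 K/W
R_glass-fibre batt = ln(92.7/22.7)/(2π×0.0442×23.5) = 0.2156 K/W
R_outer film = 1/(h_o·2πr_oL) = 1/(18.5×2π×0.0927×23.5) = 0.003949 K/W
R_total = 0.2198 K/W
Q = ΔT/R_total = 45/0.2198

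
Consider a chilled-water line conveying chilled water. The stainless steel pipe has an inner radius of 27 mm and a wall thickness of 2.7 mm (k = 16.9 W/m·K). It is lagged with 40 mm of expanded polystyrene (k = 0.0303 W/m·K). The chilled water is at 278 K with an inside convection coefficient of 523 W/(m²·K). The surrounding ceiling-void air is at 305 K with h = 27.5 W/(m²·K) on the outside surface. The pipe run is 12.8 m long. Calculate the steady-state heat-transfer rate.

Q ≈ 75.5 W

Per-layer cylindrical resistances, series-summed:
R_inner film = 1/(h_i·2πr₁L) = 1/(523×2π×0.027×12.8) = 8.805×10^-4 K/W
R_stainless steel pipe wall = ln(29.7/27)/(2π×16.9×12.8) = 7.012×10^-5 K/W
R_expanded polystyrene = ln(69.7/29.7)/(2π×0.0303×12.8) = 0.3501 K/W
R_outer film = 1/(h_o·2πr_oL) = 1/(27.5×2π×0.0697×12.8) = 0.006487 K/W
R_total = 0.3575 K/W
Q = ΔT/R_total = 27/0.3575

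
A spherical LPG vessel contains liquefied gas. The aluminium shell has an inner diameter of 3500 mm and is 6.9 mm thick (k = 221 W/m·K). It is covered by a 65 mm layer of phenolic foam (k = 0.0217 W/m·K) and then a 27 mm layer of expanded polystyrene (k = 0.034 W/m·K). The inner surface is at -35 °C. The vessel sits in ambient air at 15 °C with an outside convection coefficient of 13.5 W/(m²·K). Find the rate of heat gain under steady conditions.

Q ≈ 527 W

For a spherical shell R = (1/r₁ − 1/r₂)/(4πk); film R = 1/(h·4πr²). In series:
R_aluminium shell = (1/1.75 − 1/1.7569)/(4π×221) = 8.081×10^-7 K/W
R_phenolic foam = (1/1.7569 − 1/1.8219)/(4π×0.0217) = 0.07447 K/W
R_expanded polystyrene = (1/1.8219 − 1/1.8489)/(4π×0.034) = 0.01876 K/W
R_outer film = 1/(h·4πr_o²) = 1/(13.5×4π×1.8489²) = 0.001724 K/W
R_total = 0.09495 K/W
Q = ΔT/R_total = 50/0.09495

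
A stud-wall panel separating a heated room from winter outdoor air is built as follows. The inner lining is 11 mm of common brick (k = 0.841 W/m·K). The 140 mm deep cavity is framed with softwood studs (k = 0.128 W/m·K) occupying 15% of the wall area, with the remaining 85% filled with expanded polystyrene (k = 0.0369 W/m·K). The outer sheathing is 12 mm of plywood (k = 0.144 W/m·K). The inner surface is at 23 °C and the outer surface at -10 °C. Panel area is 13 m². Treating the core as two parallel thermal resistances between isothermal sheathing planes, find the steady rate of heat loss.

Q ≈ 150 W

Sheathing layers in series; stud and cavity paths in parallel between them.
R_inner = 0.011/(0.841×13) = 0.001006 K/W
R_stud  = 0.14/(0.128×0.15×13) = 0.5609 K/W
R_cav   = 0.14/(0.0369×0.85×13) = 0.3434 K/W
1/R_core = 1/R_stud + 1/R_cav → R_core = 0.213 K/W
R_outer = 0.012/(0.144×13) = 0.00641 K/W
R_total = 0.2204 K/W
Q = ΔT/R_total = 33/0.2204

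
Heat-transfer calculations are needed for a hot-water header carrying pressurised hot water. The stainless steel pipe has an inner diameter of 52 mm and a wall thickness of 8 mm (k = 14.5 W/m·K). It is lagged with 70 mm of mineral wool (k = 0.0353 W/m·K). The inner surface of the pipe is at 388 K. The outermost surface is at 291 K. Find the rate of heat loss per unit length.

q′ ≈ 19.2 W/m

Treating each annulus and film as a series resistance:
R_stainless steel pipe wall = ln(34/26)/(2π×14.5×1) = 0.002945 K/W
R_mineral wool = ln(104/34)/(2π×0.0353×1) = 5.041 K/W
R_total = 5.044 K/W
Q = ΔT/R_total = 97/5.044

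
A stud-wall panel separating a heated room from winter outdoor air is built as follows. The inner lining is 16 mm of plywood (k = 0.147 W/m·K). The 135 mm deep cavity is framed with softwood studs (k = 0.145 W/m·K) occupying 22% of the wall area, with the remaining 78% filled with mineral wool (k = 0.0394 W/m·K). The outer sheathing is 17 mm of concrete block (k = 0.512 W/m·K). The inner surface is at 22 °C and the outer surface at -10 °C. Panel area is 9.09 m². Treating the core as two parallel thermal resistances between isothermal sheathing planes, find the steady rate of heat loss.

Q ≈ 127 W

Sheathing layers in series; stud and cavity paths in parallel between them.
R_inner = 0.016/(0.147×9.09) = 0.01197 K/W
R_stud  = 0.135/(0.145×0.22×9.09) = 0.4656 K/W
R_cav   = 0.135/(0.0394×0.78×9.09) = 0.4833 K/W
1/R_core = 1/R_stud + 1/R_cav → R_core = 0.2371 K/W
R_outer = 0.017/(0.512×9.09) = 0.003653 K/W
R_total = 0.2527 K/W
Q = ΔT/R_total = 32/0.2527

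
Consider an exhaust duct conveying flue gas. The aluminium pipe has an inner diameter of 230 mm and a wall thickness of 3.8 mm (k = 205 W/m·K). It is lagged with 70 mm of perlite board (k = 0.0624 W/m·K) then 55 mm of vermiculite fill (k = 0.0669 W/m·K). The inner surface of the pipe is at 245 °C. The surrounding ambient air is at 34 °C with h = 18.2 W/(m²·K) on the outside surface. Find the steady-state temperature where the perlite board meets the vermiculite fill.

Cylindrical conduction, so R = ln(r₂/r₁)/(2πkL) per layer, in series:
R_aluminium pipe wall = ln(118.8/115)/(2π×205×1) = 2.524×10^-5 K/W
R_perlite board = ln(188.8/118.8)/(2π×0.0624×1) = 1.182 K/W
R_vermiculite fill = ln(243.8/188.8)/(2π×0.0669×1) = 0.6082 K/W
R_outer film = 1/(h_o·2πr_oL) = 1/(18.2×2π×0.2438×1) = 0.03587 K/W
R_total = 1.826 K/W
Q = ΔT/R_total = 211/1.826
Q = 116 W/m
T_interface = T_inner − Q·ΣR(inner→interface) = 245 − 116×1.182

T ≈ 108 °C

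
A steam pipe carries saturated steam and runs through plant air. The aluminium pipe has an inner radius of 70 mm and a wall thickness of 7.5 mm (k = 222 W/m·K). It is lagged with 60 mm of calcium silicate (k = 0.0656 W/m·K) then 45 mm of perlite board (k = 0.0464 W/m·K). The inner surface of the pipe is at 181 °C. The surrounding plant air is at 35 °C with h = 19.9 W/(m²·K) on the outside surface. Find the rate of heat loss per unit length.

Cylindrical conduction, so R = ln(r₂/r₁)/(2πkL) per layer, in series:
R_aluminium pipe wall = ln(77.5/70)/(2π×222×1) = 7.297×10^-5 K/W
R_calcium silicate = ln(137.5/77.5)/(2π×0.0656×1) = 1.391 K/W
R_perlite board = ln(182.5/137.5)/(2π×0.0464×1) = 0.9711 K/W
R_outer film = 1/(h_o·2πr_oL) = 1/(19.9×2π×0.1825×1) = 0.04382 K/W
R_total = 2.406 K/W
Q = ΔT/R_total = 146/2.406

q′ ≈ 60.7 W/m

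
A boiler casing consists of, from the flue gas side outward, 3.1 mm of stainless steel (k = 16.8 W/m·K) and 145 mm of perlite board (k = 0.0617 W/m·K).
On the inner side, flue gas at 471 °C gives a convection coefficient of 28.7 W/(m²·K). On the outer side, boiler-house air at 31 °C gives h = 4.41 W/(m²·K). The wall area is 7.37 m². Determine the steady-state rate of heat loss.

Q ≈ 1240 W

Thermal resistances in series:
R_inner film = 1/(h_i·A) = 1/(28.7×7.37) = 0.004728 K/W
R_stainless steel = L/(kA) = 0.0031/(16.8×7.37) = 2.504×10^-5 K/W
R_perlite board = L/(kA) = 0.145/(0.0617×7.37) = 0.3189 K/W
R_outer film = 1/(h_o·A) = 1/(4.41×7.37) = 0.03077 K/W
R_total = 0.3544 K/W
Q = ΔT / R_total = 440 / 0.3544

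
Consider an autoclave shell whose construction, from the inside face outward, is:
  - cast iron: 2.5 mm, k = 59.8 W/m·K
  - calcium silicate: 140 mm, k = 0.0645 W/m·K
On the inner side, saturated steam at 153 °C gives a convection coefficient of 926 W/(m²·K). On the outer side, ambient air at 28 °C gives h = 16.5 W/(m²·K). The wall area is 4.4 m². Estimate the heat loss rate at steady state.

Q ≈ 246 W

Model the wall as resistances in series:
R_inner film = 1/(h_i·A) = 1/(926×4.4) = 2.454×10^-4 K/W
R_cast iron = L/(kA) = 0.0025/(59.8×4.4) = 9.501×10^-6 K/W
R_calcium silicate = L/(kA) = 0.14/(0.0645×4.4) = 0.4933 K/W
R_outer film = 1/(h_o·A) = 1/(16.5×4.4) = 0.01377 K/W
R_total = 0.5073 K/W
Q = ΔT / R_total = 125 / 0.5073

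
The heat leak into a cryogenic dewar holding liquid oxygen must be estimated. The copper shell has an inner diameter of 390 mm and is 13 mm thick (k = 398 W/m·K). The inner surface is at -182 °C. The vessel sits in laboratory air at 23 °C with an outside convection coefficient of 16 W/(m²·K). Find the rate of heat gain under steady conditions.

Each spherical layer contributes R = (1/r_i − 1/r_o)/(4πk):
R_copper shell = (1/0.195 − 1/0.208)/(4π×398) = 6.408×10^-5 K/W
R_outer film = 1/(h·4πr_o²) = 1/(16×4π×0.208²) = 0.115 K/W
R_total = 0.115 K/W
Q = ΔT/R_total = 205/0.115

Q ≈ 1780 W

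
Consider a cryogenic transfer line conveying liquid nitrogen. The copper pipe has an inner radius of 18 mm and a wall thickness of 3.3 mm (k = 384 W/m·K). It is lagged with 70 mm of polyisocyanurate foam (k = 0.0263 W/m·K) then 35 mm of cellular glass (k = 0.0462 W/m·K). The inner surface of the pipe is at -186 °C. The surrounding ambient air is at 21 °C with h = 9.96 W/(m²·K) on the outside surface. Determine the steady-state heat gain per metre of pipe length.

Cylindrical conduction, so R = ln(r₂/r₁)/(2πkL) per layer, in series:
R_copper pipe wall = ln(21.3/18)/(2π×384×1) = 6.977×10^-5 K/W
R_polyisocyanurate foam = ln(91.3/21.3)/(2π×0.0263×1) = 8.808 K/W
R_cellular glass = ln(126.3/91.3)/(2π×0.0462×1) = 1.118 K/W
R_outer film = 1/(h_o·2πr_oL) = 1/(9.96×2π×0.1263×1) = 0.1265 K/W
R_total = 10.05 K/W
Q = ΔT/R_total = 207/10.05

q′ ≈ 20.6 W/m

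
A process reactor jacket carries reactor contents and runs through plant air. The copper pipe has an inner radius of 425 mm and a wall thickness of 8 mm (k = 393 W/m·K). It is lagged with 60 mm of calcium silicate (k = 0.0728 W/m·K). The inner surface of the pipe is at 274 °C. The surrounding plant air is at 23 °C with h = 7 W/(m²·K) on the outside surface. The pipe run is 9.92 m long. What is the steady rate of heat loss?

Cylindrical conduction, so R = ln(r₂/r₁)/(2πkL) per layer, in series:
R_copper pipe wall = ln(433/425)/(2π×393×9.92) = 7.613×10^-7 K/W
R_calcium silicate = ln(493/433)/(2π×0.0728×9.92) = 0.0286 K/W
R_outer film = 1/(h_o·2πr_oL) = 1/(7×2π×0.493×9.92) = 0.004649 K/W
R_total = 0.03325 K/W
Q = ΔT/R_total = 251/0.03325

Q ≈ 7550 W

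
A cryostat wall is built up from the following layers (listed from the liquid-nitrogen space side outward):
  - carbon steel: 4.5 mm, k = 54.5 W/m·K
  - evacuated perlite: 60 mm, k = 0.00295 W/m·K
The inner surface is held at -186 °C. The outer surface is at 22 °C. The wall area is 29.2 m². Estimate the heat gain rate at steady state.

Q ≈ 299 W

Thermal resistances in series:
R_carbon steel = L/(kA) = 0.0045/(54.5×29.2) = 2.828×10^-6 K/W
R_evacuated perlite = L/(kA) = 0.06/(0.00295×29.2) = 0.6965 K/W
R_total = 0.6965 K/W
Q = ΔT / R_total = 208 / 0.6965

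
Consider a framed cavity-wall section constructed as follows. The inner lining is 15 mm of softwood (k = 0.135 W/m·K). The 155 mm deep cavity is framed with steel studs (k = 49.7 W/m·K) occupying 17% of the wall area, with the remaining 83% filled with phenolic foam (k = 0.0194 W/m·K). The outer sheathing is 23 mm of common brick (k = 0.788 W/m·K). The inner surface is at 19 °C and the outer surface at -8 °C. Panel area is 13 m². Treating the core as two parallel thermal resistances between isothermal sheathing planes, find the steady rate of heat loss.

Sheathing layers in series; stud and cavity paths in parallel between them.
R_inner = 0.015/(0.135×13) = 0.008547 K/W
R_stud  = 0.155/(49.7×0.17×13) = 0.001411 K/W
R_cav   = 0.155/(0.0194×0.83×13) = 0.7405 K/W
1/R_core = 1/R_stud + 1/R_cav → R_core = 0.001408 K/W
R_outer = 0.023/(0.788×13) = 0.002245 K/W
R_total = 0.0122 K/W
Q = ΔT/R_total = 27/0.0122

Q ≈ 2210 W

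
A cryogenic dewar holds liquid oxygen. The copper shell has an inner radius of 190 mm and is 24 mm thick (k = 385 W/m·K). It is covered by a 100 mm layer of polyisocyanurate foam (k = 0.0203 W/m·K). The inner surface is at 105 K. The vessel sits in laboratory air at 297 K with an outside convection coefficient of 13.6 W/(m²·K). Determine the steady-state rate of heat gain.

For a spherical shell R = (1/r₁ − 1/r₂)/(4πk); film R = 1/(h·4πr²). In series:
R_copper shell = (1/0.19 − 1/0.214)/(4π×385) = 1.22×10^-4 K/W
R_polyisocyanurate foam = (1/0.214 − 1/0.314)/(4π×0.0203) = 5.834 K/W
R_outer film = 1/(h·4πr_o²) = 1/(13.6×4π×0.314²) = 0.05935 K/W
R_total = 5.893 K/W
Q = ΔT/R_total = 192/5.893

Q ≈ 32.6 W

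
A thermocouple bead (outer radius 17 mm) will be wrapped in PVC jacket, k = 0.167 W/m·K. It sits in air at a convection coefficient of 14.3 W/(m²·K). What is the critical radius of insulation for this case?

For a sphere r_cr = 2k/h = 2×0.167/14.3
r_cr = 23.4 mm; since the bare radius (17 mm) is below r_cr, adding a thin layer of insulation will *increase* heat loss.

r_cr ≈ 23.4 mm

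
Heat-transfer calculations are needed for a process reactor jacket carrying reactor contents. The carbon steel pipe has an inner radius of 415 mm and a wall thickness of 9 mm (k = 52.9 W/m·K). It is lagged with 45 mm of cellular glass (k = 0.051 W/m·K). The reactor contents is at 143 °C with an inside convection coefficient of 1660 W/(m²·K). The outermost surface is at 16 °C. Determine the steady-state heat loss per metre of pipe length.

q′ ≈ 403 W/m

Treating each annulus and film as a series resistance:
R_inner film = 1/(h_i·2πr₁L) = 1/(1660×2π×0.415×1) = 2.31×10^-4 K/W
R_carbon steel pipe wall = ln(424/415)/(2π×52.9×1) = 6.455×10^-5 K/W
R_cellular glass = ln(469/424)/(2π×0.051×1) = 0.3148 K/W
R_total = 0.3151 K/W
Q = ΔT/R_total = 127/0.3151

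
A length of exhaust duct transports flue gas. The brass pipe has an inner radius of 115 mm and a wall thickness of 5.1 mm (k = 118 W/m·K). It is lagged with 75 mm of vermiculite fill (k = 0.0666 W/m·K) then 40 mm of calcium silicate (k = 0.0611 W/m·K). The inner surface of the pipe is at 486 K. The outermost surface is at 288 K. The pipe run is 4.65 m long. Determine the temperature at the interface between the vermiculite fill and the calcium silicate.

Cylindrical conduction, so R = ln(r₂/r₁)/(2πkL) per layer, in series:
R_brass pipe wall = ln(120.1/115)/(2π×118×4.65) = 1.259×10^-5 K/W
R_vermiculite fill = ln(195.1/120.1)/(2π×0.0666×4.65) = 0.2493 K/W
R_calcium silicate = ln(235.1/195.1)/(2π×0.0611×4.65) = 0.1045 K/W
R_total = 0.3538 K/W
Q = ΔT/R_total = 198/0.3538
Q = 560 W
T_interface = T_inner − Q·ΣR(inner→interface) = 486 − 560×0.2494

T ≈ 346 K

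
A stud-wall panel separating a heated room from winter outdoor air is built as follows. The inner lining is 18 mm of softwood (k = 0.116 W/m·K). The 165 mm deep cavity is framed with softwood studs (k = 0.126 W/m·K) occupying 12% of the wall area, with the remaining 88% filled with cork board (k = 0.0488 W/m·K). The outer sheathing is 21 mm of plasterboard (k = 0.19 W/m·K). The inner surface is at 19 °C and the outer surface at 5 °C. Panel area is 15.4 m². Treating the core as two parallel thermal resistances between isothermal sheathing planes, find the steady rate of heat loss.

Q ≈ 69.4 W

Sheathing layers in series; stud and cavity paths in parallel between them.
R_inner = 0.018/(0.116×15.4) = 0.01008 K/W
R_stud  = 0.165/(0.126×0.12×15.4) = 0.7086 K/W
R_cav   = 0.165/(0.0488×0.88×15.4) = 0.2495 K/W
1/R_core = 1/R_stud + 1/R_cav → R_core = 0.1845 K/W
R_outer = 0.021/(0.19×15.4) = 0.007177 K/W
R_total = 0.2018 K/W
Q = ΔT/R_total = 14/0.2018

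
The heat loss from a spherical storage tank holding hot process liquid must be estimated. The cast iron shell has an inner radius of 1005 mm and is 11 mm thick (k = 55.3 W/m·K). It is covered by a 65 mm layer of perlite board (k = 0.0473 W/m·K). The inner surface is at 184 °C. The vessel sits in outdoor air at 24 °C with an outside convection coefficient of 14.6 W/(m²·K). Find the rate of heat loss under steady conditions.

Q ≈ 1530 W

Each spherical layer contributes R = (1/r_i − 1/r_o)/(4πk):
R_cast iron shell = (1/1.005 − 1/1.016)/(4π×55.3) = 1.55×10^-5 K/W
R_perlite board = (1/1.016 − 1/1.081)/(4π×0.0473) = 0.09957 K/W
R_outer film = 1/(h·4πr_o²) = 1/(14.6×4π×1.081²) = 0.004664 K/W
R_total = 0.1042 K/W
Q = ΔT/R_total = 160/0.1042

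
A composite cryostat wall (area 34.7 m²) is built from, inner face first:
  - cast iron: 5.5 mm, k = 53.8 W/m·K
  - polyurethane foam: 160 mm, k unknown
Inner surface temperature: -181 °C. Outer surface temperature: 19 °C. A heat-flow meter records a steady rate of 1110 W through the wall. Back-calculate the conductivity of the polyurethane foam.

Model the wall as resistances in series:
R_cast iron = L/(kA) = 0.0055/(53.8×34.7) = 2.946×10^-6 K/W
Sum of known resistances R_other = 2.946×10^-6 K/W
Total R = ΔT/Q = 200/1110 = 0.1802 K/W
R_polyurethane foam = R_total − R_other = 0.1802 K/W
k = L/(R·A) = 0.16/(0.1802×34.7)

k ≈ 0.0256 W/(m·K)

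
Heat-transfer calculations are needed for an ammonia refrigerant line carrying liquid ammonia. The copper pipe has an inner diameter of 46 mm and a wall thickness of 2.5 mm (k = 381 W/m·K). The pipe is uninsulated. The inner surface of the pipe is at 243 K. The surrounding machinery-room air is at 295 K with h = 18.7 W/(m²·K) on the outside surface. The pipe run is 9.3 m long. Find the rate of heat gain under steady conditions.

Q ≈ 1450 W

Radial resistances (cylindrical: R_cond = ln(r_o/r_i)/(2πkL), R_conv = 1/(h·2πrL)):
R_copper pipe wall = ln(25.5/23)/(2π×381×9.3) = 4.635×10^-6 K/W
R_outer film = 1/(h_o·2πr_oL) = 1/(18.7×2π×0.0255×9.3) = 0.03589 K/W
R_total = 0.03589 K/W
Q = ΔT/R_total = 52/0.03589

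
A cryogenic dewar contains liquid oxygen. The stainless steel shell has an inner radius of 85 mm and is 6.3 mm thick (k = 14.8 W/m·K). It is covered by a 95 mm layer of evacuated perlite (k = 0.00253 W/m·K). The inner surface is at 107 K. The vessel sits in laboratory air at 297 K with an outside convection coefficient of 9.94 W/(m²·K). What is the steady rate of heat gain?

Q ≈ 1.08 W

Spherical conduction: R = (1/r_in − 1/r_out)/(4πk) per layer; series-sum.
R_stainless steel shell = (1/0.085 − 1/0.0913)/(4π×14.8) = 0.004365 K/W
R_evacuated perlite = (1/0.0913 − 1/0.1863)/(4π×0.00253) = 175.7 K/W
R_outer film = 1/(h·4πr_o²) = 1/(9.94×4π×0.1863²) = 0.2307 K/W
R_total = 175.9 K/W
Q = ΔT/R_total = 190/175.9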